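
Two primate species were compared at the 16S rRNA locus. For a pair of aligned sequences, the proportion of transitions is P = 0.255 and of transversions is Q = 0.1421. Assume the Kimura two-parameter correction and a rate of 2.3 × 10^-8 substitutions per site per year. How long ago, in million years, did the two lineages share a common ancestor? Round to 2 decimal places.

Under the Kimura two-parameter model, d = −½ ln(1 − 2P − Q) − ¼ ln(1 − 2Q).
1 − 2P − Q = 0.3479, giving −½ ln(0.3479) = 0.527920.
1 − 2Q = 0.7158, giving −¼ ln(0.7158) = 0.083589.
d = 0.527920 + 0.083589 = 0.611509.
Under a molecular clock d = 2μt, so t = d/(2μ) = 0.611509 / (2 × 2.3 × 10^-8) = 13.29 million years.

13.29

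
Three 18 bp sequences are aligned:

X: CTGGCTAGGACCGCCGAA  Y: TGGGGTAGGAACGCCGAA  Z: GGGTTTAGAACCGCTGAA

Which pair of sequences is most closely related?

X–Y: 4/18 differ, p = 0.222, d = 0.264.
X–Z: 6/18 differ, p = 0.333, d = 0.441.
Y–Z: 6/18 differ, p = 0.333, d = 0.441.
The smallest distance is between X and Y.

X and Y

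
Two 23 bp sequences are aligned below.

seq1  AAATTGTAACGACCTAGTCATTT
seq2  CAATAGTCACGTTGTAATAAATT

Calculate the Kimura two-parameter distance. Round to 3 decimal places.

Of 23 sites, 2 differences are transitions and 7 are transversions, so P = 2/23 ≈ 0.086957 and Q = 7/23 ≈ 0.304348.
Under the Kimura two-parameter model, d = −½ ln(1 − 2P − Q) − ¼ ln(1 − 2Q).
1 − 2P − Q = 0.521738, giving −½ ln(0.521738) = 0.325295.
1 − 2Q = 0.391304, giving −¼ ln(0.391304) = 0.234568.
d = 0.325295 + 0.234568 = 0.559863.

0.560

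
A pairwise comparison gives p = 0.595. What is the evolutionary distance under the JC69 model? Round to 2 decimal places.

1.18

d = −(3/4) ln(1 − 4p/3) = −0.75 ln(1 − 0.793333) = −0.75 ln(0.206667)
  = −0.75 × (-1.576646) = 1.182485 substitutions/site.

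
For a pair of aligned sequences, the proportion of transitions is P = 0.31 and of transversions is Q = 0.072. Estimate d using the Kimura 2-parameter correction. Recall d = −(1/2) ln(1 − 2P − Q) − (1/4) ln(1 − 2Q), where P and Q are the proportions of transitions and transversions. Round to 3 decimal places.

0.628

Under the Kimura two-parameter model, d = −½ ln(1 − 2P − Q) − ¼ ln(1 − 2Q).
1 − 2P − Q = 0.308, giving −½ ln(0.308) = 0.588828.
1 − 2Q = 0.856, giving −¼ ln(0.856) = 0.038871.
d = 0.588828 + 0.038871 = 0.627699.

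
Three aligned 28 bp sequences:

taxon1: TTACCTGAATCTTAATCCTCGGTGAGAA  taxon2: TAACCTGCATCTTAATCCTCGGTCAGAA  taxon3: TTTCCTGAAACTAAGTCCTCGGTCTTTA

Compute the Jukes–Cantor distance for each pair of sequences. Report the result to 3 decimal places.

taxon1–taxon2: 3/28 sites differ → p ≈ 0.107143, d = −0.75 ln(1 − 0.142857) = 0.115613 ≈ 0.116.
taxon1–taxon3: 8/28 sites differ → p ≈ 0.285714, d = −0.75 ln(1 − 0.380952) = 0.359679 ≈ 0.360.
taxon2–taxon3: 9/28 sites differ → p ≈ 0.321429, d = −0.75 ln(1 − 0.428572) = 0.419713 ≈ 0.420.

d(taxon1,taxon2) = 0.116, d(taxon1,taxon3) = 0.360, d(taxon2,taxon3) = 0.420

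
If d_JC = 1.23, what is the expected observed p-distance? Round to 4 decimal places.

p = (3/4)(1 − e^(−4d/3)) = 0.75 × (1 − e^(-1.64)) = 0.75 × (1 − 0.193980) = 0.604515.

0.6045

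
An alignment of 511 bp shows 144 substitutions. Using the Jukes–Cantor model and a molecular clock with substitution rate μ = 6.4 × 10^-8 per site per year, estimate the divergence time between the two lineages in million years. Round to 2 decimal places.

p = 144/511 ≈ 0.2818.
d = −(3/4) ln(1 − 4p/3) = −0.75 ln(1 − 0.375733) = −0.75 ln(0.624267)
  = −0.75 × (-0.471177) = 0.353383 substitutions/site.
Under a molecular clock d = 2μt, so t = d/(2μ) = 0.353383 / (2 × 6.4 × 10^-8) = 2.76 million years.

2.76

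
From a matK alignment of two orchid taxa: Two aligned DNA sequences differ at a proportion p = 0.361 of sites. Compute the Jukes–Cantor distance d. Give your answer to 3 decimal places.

d = −(3/4) ln(1 − 4p/3) = −0.75 ln(1 − 0.481333) = −0.75 ln(0.518667)
  = −0.75 × (-0.656493) = 0.492370 substitutions/site.

0.492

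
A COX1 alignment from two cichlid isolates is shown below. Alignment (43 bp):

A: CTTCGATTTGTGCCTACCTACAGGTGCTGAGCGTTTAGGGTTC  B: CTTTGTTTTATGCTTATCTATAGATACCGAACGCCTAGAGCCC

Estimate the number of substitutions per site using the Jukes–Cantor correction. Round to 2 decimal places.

0.47

The sequences differ at 15 of 43 sites, so p = 15/43 ≈ 0.348837.
d = −(3/4) ln(1 − 4p/3) = −0.75 ln(1 − 0.465116) = −0.75 ln(0.534884)
  = −0.75 × (-0.625705) = 0.469279 substitutions/site.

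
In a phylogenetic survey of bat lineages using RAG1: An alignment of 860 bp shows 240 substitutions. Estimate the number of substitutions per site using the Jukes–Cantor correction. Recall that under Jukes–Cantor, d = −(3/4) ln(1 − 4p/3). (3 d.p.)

0.349

p = 240/860 ≈ 0.27907.
d = −(3/4) ln(1 − 4p/3) = −0.75 ln(1 − 0.372093) = −0.75 ln(0.627907)
  = −0.75 × (-0.465363) = 0.349022 substitutions/site.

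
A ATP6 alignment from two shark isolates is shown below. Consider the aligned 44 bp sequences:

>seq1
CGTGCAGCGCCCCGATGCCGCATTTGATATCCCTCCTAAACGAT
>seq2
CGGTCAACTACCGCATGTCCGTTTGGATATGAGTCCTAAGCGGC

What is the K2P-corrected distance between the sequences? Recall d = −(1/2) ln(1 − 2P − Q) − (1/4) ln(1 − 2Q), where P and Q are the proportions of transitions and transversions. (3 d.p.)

Of 44 sites, 5 differences are transitions and 13 are transversions, so P = 5/44 ≈ 0.113636 and Q = 13/44 ≈ 0.295455.
Under the Kimura two-parameter model, d = −½ ln(1 − 2P − Q) − ¼ ln(1 − 2Q).
1 − 2P − Q = 0.477273, giving −½ ln(0.477273) = 0.369833.
1 − 2Q = 0.40909, giving −¼ ln(0.40909) = 0.223455.
d = 0.369833 + 0.223455 = 0.593288.

0.593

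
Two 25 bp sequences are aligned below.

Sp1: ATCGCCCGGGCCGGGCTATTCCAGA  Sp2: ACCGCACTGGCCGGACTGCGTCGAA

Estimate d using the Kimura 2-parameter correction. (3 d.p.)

0.638

Of 25 sites, 7 differences are transitions and 3 are transversions, so P = 7/25 = 0.28 and Q = 3/25 = 0.12.
Under the Kimura two-parameter model, d = −½ ln(1 − 2P − Q) − ¼ ln(1 − 2Q).
1 − 2P − Q = 0.32, giving −½ ln(0.32) = 0.569717.
1 − 2Q = 0.76, giving −¼ ln(0.76) = 0.068609.
d = 0.569717 + 0.068609 = 0.638326.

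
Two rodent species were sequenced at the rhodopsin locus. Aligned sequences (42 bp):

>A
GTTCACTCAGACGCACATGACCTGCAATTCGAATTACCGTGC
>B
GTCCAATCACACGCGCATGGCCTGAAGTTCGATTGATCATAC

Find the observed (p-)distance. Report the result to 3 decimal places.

The sequences differ at 12 of 42 positions.
p = 12/42 = 0.285714… ≈ 0.286 (to 3 d.p.).

0.286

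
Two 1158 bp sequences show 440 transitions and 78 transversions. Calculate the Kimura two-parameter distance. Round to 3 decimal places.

P = 440/1158 ≈ 0.379965 and Q = 78/1158 ≈ 0.067358.
Under the Kimura two-parameter model, d = −½ ln(1 − 2P − Q) − ¼ ln(1 − 2Q).
1 − 2P − Q = 0.172712, giving −½ ln(0.172712) = 0.878065.
1 − 2Q = 0.865284, giving −¼ ln(0.865284) = 0.036174.
d = 0.878065 + 0.036174 = 0.914239.

0.914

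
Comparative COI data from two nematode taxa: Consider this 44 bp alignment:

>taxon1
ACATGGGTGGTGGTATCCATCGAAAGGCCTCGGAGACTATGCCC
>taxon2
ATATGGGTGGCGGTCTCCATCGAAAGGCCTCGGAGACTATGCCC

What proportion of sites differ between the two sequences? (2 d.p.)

0.07

The sequences differ at 3 of 44 positions (sites 2, 11, 15).
p = 3/44 = 0.068181… ≈ 0.07 (to 2 d.p.).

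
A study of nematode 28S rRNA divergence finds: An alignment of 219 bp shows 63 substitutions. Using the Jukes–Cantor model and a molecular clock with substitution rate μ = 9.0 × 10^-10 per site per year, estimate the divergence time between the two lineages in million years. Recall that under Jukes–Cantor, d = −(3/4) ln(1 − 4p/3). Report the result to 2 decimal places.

201.58

p = 63/219 ≈ 0.287671.
d = −(3/4) ln(1 − 4p/3) = −0.75 ln(1 − 0.383561) = −0.75 ln(0.616439)
  = −0.75 × (-0.483796) = 0.362847 substitutions/site.
Under a molecular clock d = 2μt, so t = d/(2μ) = 0.362847 / (2 × 9.0 × 10^-10) = 201.58 million years.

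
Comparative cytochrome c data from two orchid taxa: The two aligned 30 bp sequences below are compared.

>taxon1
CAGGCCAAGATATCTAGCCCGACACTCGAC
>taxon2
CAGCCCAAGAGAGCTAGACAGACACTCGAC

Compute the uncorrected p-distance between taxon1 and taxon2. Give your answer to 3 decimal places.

The sequences differ at 5 of 30 positions (sites 4, 11, 13, 18, 20).
p = 5/30 = 0.166666… ≈ 0.167 (to 3 d.p.).

0.167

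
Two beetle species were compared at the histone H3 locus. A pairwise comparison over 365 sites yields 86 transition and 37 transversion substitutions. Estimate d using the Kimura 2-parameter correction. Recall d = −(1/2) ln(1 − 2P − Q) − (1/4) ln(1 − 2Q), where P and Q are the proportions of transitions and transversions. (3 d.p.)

0.482

P = 86/365 ≈ 0.235616 and Q = 37/365 ≈ 0.10137.
Under the Kimura two-parameter model, d = −½ ln(1 − 2P − Q) − ¼ ln(1 − 2Q).
1 − 2P − Q = 0.427398, giving −½ ln(0.427398) = 0.425020.
1 − 2Q = 0.79726, giving −¼ ln(0.79726) = 0.056644.
d = 0.425020 + 0.056644 = 0.481664.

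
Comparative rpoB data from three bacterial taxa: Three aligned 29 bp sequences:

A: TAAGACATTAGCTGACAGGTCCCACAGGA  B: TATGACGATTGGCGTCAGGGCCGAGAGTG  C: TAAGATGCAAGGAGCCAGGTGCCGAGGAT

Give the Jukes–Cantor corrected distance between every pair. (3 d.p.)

d(A,B) = 0.602, d(A,C) = 0.683, d(B,C) = 0.878

A–B: 12/29 sites differ → p ≈ 0.413793, d = −0.75 ln(1 − 0.551724) = 0.601760 ≈ 0.602.
A–C: 13/29 sites differ → p ≈ 0.448276, d = −0.75 ln(1 − 0.597701) = 0.682920 ≈ 0.683.
B–C: 15/29 sites differ → p ≈ 0.517241, d = −0.75 ln(1 − 0.689655) = 0.877553 ≈ 0.878.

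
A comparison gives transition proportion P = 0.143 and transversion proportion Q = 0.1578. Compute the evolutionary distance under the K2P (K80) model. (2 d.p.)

0.39

Under the Kimura two-parameter model, d = −½ ln(1 − 2P − Q) − ¼ ln(1 − 2Q).
1 − 2P − Q = 0.5562, giving −½ ln(0.5562) = 0.293314.
1 − 2Q = 0.6844, giving −¼ ln(0.6844) = 0.094803.
d = 0.293314 + 0.094803 = 0.388117.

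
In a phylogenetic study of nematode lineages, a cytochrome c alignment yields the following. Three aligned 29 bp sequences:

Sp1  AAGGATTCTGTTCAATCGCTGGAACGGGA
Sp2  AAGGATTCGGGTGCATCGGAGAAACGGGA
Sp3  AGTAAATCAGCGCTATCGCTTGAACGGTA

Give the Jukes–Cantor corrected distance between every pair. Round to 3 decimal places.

d(Sp1,Sp2) = 0.291, d(Sp1,Sp3) = 0.462, d(Sp2,Sp3) = 0.774

Sp1–Sp2: 7/29 sites differ → p ≈ 0.241379, d = −0.75 ln(1 − 0.321839) = 0.291278 ≈ 0.291.
Sp1–Sp3: 10/29 sites differ → p ≈ 0.344828, d = −0.75 ln(1 − 0.459771) = 0.461822 ≈ 0.462.
Sp2–Sp3: 14/29 sites differ → p ≈ 0.482759, d = −0.75 ln(1 − 0.643679) = 0.773942 ≈ 0.774.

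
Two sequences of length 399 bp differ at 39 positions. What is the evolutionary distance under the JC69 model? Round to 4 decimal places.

0.1047

p = 39/399 ≈ 0.097744.
d = −(3/4) ln(1 − 4p/3) = −0.75 ln(1 − 0.130325) = −0.75 ln(0.869675)
  = −0.75 × (-0.139636) = 0.104727 substitutions/site.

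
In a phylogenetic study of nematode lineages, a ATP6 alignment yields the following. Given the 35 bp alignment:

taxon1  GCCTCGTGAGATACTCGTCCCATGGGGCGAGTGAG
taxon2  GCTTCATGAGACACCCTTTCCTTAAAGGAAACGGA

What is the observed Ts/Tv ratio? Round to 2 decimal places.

4.33

Transitions are A↔G and C↔T; transversions are all other mismatches.
Transitions: 13. Transversions: 3.
R = 13/3 = 4.333333… ≈ 4.33 (to 2 d.p.).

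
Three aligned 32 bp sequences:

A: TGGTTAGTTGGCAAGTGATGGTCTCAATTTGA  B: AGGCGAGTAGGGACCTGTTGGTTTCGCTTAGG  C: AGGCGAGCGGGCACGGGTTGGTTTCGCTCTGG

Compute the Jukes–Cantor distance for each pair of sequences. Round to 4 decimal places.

d(A,B) = 0.5851, d(A,C) = 0.5851, d(B,C) = 0.2586

A–B: 13/32 sites differ → p = 0.40625, d = −0.75 ln(1 − 0.541667) = 0.585119 ≈ 0.5851.
A–C: 13/32 sites differ → p = 0.40625, d = −0.75 ln(1 − 0.541667) = 0.585119 ≈ 0.5851.
B–C: 7/32 sites differ → p = 0.21875, d = −0.75 ln(1 − 0.291667) = 0.258631 ≈ 0.2586.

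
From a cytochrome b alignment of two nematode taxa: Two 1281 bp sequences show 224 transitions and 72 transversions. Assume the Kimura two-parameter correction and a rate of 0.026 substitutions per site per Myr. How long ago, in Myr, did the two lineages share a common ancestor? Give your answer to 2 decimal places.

5.58

P = 224/1281 ≈ 0.174863 and Q = 72/1281 ≈ 0.056206.
Under the Kimura two-parameter model, d = −½ ln(1 − 2P − Q) − ¼ ln(1 − 2Q).
1 − 2P − Q = 0.594068, giving −½ ln(0.594068) = 0.260381.
1 − 2Q = 0.887588, giving −¼ ln(0.887588) = 0.029812.
d = 0.260381 + 0.029812 = 0.290193.
Under a molecular clock d = 2μt, so t = d/(2μ) = 0.290193 / (2 × 0.026) = 5.58 Myr.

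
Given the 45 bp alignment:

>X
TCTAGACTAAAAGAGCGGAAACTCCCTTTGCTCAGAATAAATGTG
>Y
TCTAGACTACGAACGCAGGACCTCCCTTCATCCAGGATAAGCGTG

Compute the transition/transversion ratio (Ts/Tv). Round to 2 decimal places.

Transitions are A↔G and C↔T; transversions are all other mismatches.
Transitions: 11. Transversions: 3.
R = 11/3 = 3.666666… ≈ 3.67 (to 2 d.p.).

3.67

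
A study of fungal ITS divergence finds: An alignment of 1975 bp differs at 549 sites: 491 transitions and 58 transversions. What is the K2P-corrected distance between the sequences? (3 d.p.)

P = 491/1975 ≈ 0.248608 and Q = 58/1975 ≈ 0.029367.
Under the Kimura two-parameter model, d = −½ ln(1 − 2P − Q) − ¼ ln(1 − 2Q).
1 − 2P − Q = 0.473417, giving −½ ln(0.473417) = 0.373889.
1 − 2Q = 0.941266, giving −¼ ln(0.941266) = 0.015132.
d = 0.373889 + 0.015132 = 0.389021.

0.389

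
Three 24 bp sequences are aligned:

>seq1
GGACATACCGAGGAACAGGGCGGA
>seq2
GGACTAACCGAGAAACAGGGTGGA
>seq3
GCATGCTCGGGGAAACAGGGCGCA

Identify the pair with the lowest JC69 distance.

seq1 and seq2

seq1–seq2: 4/24 differ, p = 0.167, d = 0.188.
seq1–seq3: 9/24 differ, p = 0.375, d = 0.520.
seq2–seq3: 9/24 differ, p = 0.375, d = 0.520.
The smallest distance is between seq1 and seq2.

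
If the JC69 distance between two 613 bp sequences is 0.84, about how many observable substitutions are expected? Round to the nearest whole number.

Invert JC69: p = (3/4)(1 − e^(−4d/3)) = 0.75 × (1 − e^(-1.12)) = 0.75 × (1 − 0.326280) = 0.505290.
Expected differing sites = pL ≈ 0.505290 × 613 = 309.74277 ≈ 310.

310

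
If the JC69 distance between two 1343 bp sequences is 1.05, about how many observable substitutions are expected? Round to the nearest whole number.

Invert JC69: p = (3/4)(1 − e^(−4d/3)) = 0.75 × (1 − e^(-1.4)) = 0.75 × (1 − 0.246597) = 0.565052.
Expected differing sites = pL ≈ 0.565052 × 1343 = 758.864836 ≈ 759.

759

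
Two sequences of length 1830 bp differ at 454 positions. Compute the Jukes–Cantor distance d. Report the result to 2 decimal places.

p = 454/1830 ≈ 0.248087.
d = −(3/4) ln(1 − 4p/3) = −0.75 ln(1 − 0.330783) = −0.75 ln(0.669217)
  = −0.75 × (-0.401647) = 0.301235 substitutions/site.

0.30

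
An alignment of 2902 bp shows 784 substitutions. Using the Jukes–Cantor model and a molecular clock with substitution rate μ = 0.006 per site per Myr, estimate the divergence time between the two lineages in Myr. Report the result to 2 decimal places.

27.91

p = 784/2902 ≈ 0.270159.
d = −(3/4) ln(1 − 4p/3) = −0.75 ln(1 − 0.360212) = −0.75 ln(0.639788)
  = −0.75 × (-0.446618) = 0.334964 substitutions/site.
Under a molecular clock d = 2μt, so t = d/(2μ) = 0.334964 / (2 × 0.006) = 27.91 Myr.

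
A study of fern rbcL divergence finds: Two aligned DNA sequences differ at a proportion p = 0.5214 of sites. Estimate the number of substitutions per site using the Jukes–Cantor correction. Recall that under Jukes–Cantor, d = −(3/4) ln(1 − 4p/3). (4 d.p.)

d = −(3/4) ln(1 − 4p/3) = −0.75 ln(1 − 0.6952) = −0.75 ln(0.3048)
  = −0.75 × (-1.188099) = 0.891074 substitutions/site.

0.8911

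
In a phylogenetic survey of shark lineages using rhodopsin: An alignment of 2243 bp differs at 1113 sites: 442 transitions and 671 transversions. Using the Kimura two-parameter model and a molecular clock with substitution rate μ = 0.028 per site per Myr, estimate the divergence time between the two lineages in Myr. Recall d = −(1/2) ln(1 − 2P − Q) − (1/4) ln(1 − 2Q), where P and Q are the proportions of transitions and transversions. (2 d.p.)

P = 442/2243 ≈ 0.197058 and Q = 671/2243 ≈ 0.299153.
Under the Kimura two-parameter model, d = −½ ln(1 − 2P − Q) − ¼ ln(1 − 2Q).
1 − 2P − Q = 0.306731, giving −½ ln(0.306731) = 0.590892.
1 − 2Q = 0.401694, giving −¼ ln(0.401694) = 0.228016.
d = 0.590892 + 0.228016 = 0.818908.
Under a molecular clock d = 2μt, so t = d/(2μ) = 0.818908 / (2 × 0.028) = 14.62 Myr.

14.62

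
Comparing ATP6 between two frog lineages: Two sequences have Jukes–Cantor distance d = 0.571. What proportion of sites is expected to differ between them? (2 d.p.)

0.40

p = (3/4)(1 − e^(−4d/3)) = 0.75 × (1 − e^(-0.761333)) = 0.75 × (1 − 0.467043) = 0.399718.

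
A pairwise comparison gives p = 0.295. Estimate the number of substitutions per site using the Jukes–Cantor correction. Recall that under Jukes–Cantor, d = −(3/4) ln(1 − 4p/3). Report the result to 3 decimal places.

0.375

d = −(3/4) ln(1 − 4p/3) = −0.75 ln(1 − 0.393333) = −0.75 ln(0.606667)
  = −0.75 × (-0.499775) = 0.374831 substitutions/site.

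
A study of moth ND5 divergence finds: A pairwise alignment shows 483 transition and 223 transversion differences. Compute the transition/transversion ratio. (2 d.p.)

2.17

R = 483/223 = 2.165919… ≈ 2.17 (to 2 d.p.).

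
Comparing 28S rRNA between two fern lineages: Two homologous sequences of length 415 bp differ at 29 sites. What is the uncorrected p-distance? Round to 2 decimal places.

p = 29/415 = 0.069879… ≈ 0.07 (to 2 d.p.).

0.07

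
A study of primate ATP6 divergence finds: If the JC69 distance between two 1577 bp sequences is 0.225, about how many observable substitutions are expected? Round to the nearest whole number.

307

Invert JC69: p = (3/4)(1 − e^(−4d/3)) = 0.75 × (1 − e^(-0.3)) = 0.75 × (1 − 0.740818) = 0.194387.
Expected differing sites = pL ≈ 0.194387 × 1577 = 306.548299 ≈ 307.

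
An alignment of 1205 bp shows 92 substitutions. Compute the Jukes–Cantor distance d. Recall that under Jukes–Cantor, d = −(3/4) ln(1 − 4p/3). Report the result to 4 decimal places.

p = 92/1205 ≈ 0.076349.
d = −(3/4) ln(1 − 4p/3) = −0.75 ln(1 − 0.101799) = −0.75 ln(0.898201)
  = −0.75 × (-0.107361) = 0.080521 substitutions/site.

0.0805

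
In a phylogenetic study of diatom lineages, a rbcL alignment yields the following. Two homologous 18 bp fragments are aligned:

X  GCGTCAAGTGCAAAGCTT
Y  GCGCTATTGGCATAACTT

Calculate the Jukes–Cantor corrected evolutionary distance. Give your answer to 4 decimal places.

0.5482

The sequences differ at 7 of 18 sites (4, 5, 7, 8, 9, 13, 15), so p = 7/18 ≈ 0.388889.
d = −(3/4) ln(1 − 4p/3) = −0.75 ln(1 − 0.518519) = −0.75 ln(0.481481)
  = −0.75 × (-0.730889) = 0.548167 substitutions/site.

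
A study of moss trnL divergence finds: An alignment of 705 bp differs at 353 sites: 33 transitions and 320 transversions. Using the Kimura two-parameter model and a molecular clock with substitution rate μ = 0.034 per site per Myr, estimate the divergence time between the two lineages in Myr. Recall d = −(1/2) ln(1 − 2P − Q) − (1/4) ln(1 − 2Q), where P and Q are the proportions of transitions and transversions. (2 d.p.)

14.59

P = 33/705 ≈ 0.046809 and Q = 320/705 ≈ 0.453901.
Under the Kimura two-parameter model, d = −½ ln(1 − 2P − Q) − ¼ ln(1 − 2Q).
1 − 2P − Q = 0.452481, giving −½ ln(0.452481) = 0.396505.
1 − 2Q = 0.092198, giving −¼ ln(0.092198) = 0.595954.
d = 0.396505 + 0.595954 = 0.992459.
Under a molecular clock d = 2μt, so t = d/(2μ) = 0.992459 / (2 × 0.034) = 14.59 Myr.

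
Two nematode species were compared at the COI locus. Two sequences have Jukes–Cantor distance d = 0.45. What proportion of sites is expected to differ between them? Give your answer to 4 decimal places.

p = (3/4)(1 − e^(−4d/3)) = 0.75 × (1 − e^(-0.6)) = 0.75 × (1 − 0.548812) = 0.338391.

0.3384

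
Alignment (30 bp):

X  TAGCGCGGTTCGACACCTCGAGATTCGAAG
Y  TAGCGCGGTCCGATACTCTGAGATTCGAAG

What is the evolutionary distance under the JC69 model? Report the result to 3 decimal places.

The sequences differ at 5 of 30 sites (10, 14, 17, 18, 19), so p = 5/30 ≈ 0.166667.
d = −(3/4) ln(1 − 4p/3) = −0.75 ln(1 − 0.222223) = −0.75 ln(0.777777)
  = −0.75 × (-0.251315) = 0.188486 substitutions/site.

0.188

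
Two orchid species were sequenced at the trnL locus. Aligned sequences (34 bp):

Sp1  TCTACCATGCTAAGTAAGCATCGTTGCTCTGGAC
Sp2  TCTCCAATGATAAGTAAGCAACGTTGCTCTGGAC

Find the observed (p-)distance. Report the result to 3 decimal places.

The sequences differ at 4 of 34 positions (sites 4, 6, 10, 21).
p = 4/34 = 0.117647… ≈ 0.118 (to 3 d.p.).

0.118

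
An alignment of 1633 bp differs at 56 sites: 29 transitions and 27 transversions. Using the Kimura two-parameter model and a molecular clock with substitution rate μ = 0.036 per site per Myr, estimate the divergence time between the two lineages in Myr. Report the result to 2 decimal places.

P = 29/1633 ≈ 0.017759 and Q = 27/1633 ≈ 0.016534.
Under the Kimura two-parameter model, d = −½ ln(1 − 2P − Q) − ¼ ln(1 − 2Q).
1 − 2P − Q = 0.947948, giving −½ ln(0.947948) = 0.026728.
1 − 2Q = 0.966932, giving −¼ ln(0.966932) = 0.008407.
d = 0.026728 + 0.008407 = 0.035135.
Under a molecular clock d = 2μt, so t = d/(2μ) = 0.035135 / (2 × 0.036) = 0.49 Myr.

0.49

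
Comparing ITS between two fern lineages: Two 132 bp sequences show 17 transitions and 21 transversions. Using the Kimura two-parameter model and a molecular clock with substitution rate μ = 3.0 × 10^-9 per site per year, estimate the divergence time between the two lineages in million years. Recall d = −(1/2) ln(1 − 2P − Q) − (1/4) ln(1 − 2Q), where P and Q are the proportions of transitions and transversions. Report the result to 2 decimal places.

P = 17/132 ≈ 0.128788 and Q = 21/132 ≈ 0.159091.
Under the Kimura two-parameter model, d = −½ ln(1 − 2P − Q) − ¼ ln(1 − 2Q).
1 − 2P − Q = 0.583333, giving −½ ln(0.583333) = 0.269499.
1 − 2Q = 0.681818, giving −¼ ln(0.681818) = 0.095748.
d = 0.269499 + 0.095748 = 0.365247.
Under a molecular clock d = 2μt, so t = d/(2μ) = 0.365247 / (2 × 3.0 × 10^-9) = 60.87 million years.

60.87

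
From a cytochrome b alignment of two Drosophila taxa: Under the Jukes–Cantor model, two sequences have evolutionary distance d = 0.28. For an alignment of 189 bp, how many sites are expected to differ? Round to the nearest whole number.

Invert JC69: p = (3/4)(1 − e^(−4d/3)) = 0.75 × (1 − e^(-0.373333)) = 0.75 × (1 − 0.688436) = 0.233673.
Expected differing sites = pL ≈ 0.233673 × 189 = 44.164197 ≈ 44.

44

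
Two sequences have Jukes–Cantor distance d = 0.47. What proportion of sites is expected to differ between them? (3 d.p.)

p = (3/4)(1 − e^(−4d/3)) = 0.75 × (1 − e^(-0.626667)) = 0.75 × (1 − 0.534370) = 0.349223.

0.349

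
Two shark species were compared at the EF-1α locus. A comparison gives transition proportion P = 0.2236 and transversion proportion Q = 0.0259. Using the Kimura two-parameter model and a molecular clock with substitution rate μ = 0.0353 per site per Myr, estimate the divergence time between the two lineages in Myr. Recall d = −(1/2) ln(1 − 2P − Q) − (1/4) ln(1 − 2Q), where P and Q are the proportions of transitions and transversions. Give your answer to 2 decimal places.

Under the Kimura two-parameter model, d = −½ ln(1 − 2P − Q) − ¼ ln(1 − 2Q).
1 − 2P − Q = 0.5269, giving −½ ln(0.5269) = 0.320372.
1 − 2Q = 0.9482, giving −¼ ln(0.9482) = 0.013297.
d = 0.320372 + 0.013297 = 0.333669.
Under a molecular clock d = 2μt, so t = d/(2μ) = 0.333669 / (2 × 0.0353) = 4.73 Myr.

4.73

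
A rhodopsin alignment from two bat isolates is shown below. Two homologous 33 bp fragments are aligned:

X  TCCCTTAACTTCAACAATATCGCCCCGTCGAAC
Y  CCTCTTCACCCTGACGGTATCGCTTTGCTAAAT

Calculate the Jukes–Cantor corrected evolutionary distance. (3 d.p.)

0.780

The sequences differ at 16 of 33 sites, so p = 16/33 ≈ 0.484848.
d = −(3/4) ln(1 − 4p/3) = −0.75 ln(1 − 0.646464) = −0.75 ln(0.353536)
  = −0.75 × (-1.039770) = 0.779828 substitutions/site.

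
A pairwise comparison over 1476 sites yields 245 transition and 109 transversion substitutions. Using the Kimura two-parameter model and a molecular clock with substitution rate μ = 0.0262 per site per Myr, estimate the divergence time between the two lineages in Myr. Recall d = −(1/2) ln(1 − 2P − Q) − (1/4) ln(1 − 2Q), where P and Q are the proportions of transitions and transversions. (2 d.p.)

5.73

P = 245/1476 ≈ 0.165989 and Q = 109/1476 ≈ 0.073848.
Under the Kimura two-parameter model, d = −½ ln(1 − 2P − Q) − ¼ ln(1 − 2Q).
1 − 2P − Q = 0.594174, giving −½ ln(0.594174) = 0.260292.
1 − 2Q = 0.852304, giving −¼ ln(0.852304) = 0.039953.
d = 0.260292 + 0.039953 = 0.300245.
Under a molecular clock d = 2μt, so t = d/(2μ) = 0.300245 / (2 × 0.0262) = 5.73 Myr.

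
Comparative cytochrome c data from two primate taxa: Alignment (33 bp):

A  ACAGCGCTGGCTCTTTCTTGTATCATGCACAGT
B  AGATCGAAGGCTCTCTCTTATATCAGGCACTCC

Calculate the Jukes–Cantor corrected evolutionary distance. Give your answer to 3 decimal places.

0.388

The sequences differ at 10 of 33 sites (2, 4, 7, 8, 15, 20, 26, 31, 32, 33), so p = 10/33 ≈ 0.30303.
d = −(3/4) ln(1 − 4p/3) = −0.75 ln(1 − 0.40404) = −0.75 ln(0.59596)
  = −0.75 × (-0.517582) = 0.388187 substitutions/site.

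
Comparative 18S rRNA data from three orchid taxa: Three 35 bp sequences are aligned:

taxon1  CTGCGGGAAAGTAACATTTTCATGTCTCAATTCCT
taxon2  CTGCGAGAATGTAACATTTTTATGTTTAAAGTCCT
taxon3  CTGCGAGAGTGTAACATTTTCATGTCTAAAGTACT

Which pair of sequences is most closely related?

taxon1–taxon2: 6/35 differ, p = 0.171, d = 0.195.
taxon1–taxon3: 6/35 differ, p = 0.171, d = 0.195.
taxon2–taxon3: 4/35 differ, p = 0.114, d = 0.124.
The smallest distance is between taxon2 and taxon3.

taxon2 and taxon3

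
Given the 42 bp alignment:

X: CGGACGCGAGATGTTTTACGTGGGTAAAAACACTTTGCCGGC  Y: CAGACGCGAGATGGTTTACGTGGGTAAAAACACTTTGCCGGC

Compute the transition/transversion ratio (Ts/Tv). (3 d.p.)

Transitions are A↔G and C↔T; transversions are all other mismatches.
Transitions: 1. Transversions: 1.
R = 1/1 = 1.000.

1.000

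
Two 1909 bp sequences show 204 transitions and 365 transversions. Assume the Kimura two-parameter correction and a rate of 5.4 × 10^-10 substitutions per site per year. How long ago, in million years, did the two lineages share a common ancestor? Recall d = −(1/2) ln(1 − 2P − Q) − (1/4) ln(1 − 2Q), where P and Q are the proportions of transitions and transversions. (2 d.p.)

351.86

P = 204/1909 ≈ 0.106862 and Q = 365/1909 ≈ 0.1912.
Under the Kimura two-parameter model, d = −½ ln(1 − 2P − Q) − ¼ ln(1 − 2Q).
1 − 2P − Q = 0.595076, giving −½ ln(0.595076) = 0.259533.
1 − 2Q = 0.6176, giving −¼ ln(0.6176) = 0.120479.
d = 0.259533 + 0.120479 = 0.380012.
Under a molecular clock d = 2μt, so t = d/(2μ) = 0.380012 / (2 × 5.4 × 10^-10) = 351.86 million years.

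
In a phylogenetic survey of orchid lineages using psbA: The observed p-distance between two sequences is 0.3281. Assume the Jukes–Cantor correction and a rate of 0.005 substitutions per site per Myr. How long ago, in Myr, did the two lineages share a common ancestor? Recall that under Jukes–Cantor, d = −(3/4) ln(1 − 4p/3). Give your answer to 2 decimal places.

43.15

d = −(3/4) ln(1 − 4p/3) = −0.75 ln(1 − 0.437467) = −0.75 ln(0.562533)
  = −0.75 × (-0.575305) = 0.431479 substitutions/site.
Under a molecular clock d = 2μt, so t = d/(2μ) = 0.431479 / (2 × 0.005) = 43.15 Myr.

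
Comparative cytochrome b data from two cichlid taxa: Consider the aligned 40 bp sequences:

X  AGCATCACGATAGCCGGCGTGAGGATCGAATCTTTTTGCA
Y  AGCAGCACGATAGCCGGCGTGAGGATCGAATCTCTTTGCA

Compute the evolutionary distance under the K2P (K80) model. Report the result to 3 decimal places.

0.052

Of 40 sites, 1 differences are transitions and 1 are transversions, so P = 1/40 = 0.025 and Q = 1/40 = 0.025.
Under the Kimura two-parameter model, d = −½ ln(1 − 2P − Q) − ¼ ln(1 − 2Q).
1 − 2P − Q = 0.925, giving −½ ln(0.925) = 0.038981.
1 − 2Q = 0.95, giving −¼ ln(0.95) = 0.012823.
d = 0.038981 + 0.012823 = 0.051804.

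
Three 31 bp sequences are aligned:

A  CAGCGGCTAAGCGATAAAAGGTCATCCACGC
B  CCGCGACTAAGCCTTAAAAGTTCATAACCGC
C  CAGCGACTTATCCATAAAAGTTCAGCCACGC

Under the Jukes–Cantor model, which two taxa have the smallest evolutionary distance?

A and C

A–B: 8/31 differ, p = 0.258, d = 0.316.
A–C: 6/31 differ, p = 0.194, d = 0.224.
B–C: 8/31 differ, p = 0.258, d = 0.316.
The smallest distance is between A and C.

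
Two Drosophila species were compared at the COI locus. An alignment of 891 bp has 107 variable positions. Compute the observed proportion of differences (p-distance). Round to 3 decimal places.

0.120

p = 107/891 = 0.120089… ≈ 0.120 (to 3 d.p.).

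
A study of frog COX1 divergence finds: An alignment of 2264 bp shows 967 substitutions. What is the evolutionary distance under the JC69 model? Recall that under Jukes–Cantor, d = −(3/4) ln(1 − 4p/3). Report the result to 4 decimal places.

p = 967/2264 ≈ 0.42712.
d = −(3/4) ln(1 − 4p/3) = −0.75 ln(1 − 0.569493) = −0.75 ln(0.430507)
  = −0.75 × (-0.842792) = 0.632094 substitutions/site.

0.6321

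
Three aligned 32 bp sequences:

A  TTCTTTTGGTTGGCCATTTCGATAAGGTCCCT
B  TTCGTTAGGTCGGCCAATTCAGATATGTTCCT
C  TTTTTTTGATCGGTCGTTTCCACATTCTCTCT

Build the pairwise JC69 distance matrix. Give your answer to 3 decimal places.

A–B: 10/32 sites differ → p = 0.3125, d = −0.75 ln(1 − 0.416667) = 0.404248 ≈ 0.404.
A–C: 11/32 sites differ → p = 0.34375, d = −0.75 ln(1 − 0.458333) = 0.459828 ≈ 0.460.
B–C: 15/32 sites differ → p = 0.46875, d = −0.75 ln(1 − 0.625) = 0.735622 ≈ 0.736.

d(A,B) = 0.404, d(A,C) = 0.460, d(B,C) = 0.736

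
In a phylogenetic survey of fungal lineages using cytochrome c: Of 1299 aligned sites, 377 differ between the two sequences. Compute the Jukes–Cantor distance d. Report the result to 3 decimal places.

0.367

p = 377/1299 ≈ 0.290223.
d = −(3/4) ln(1 − 4p/3) = −0.75 ln(1 − 0.386964) = −0.75 ln(0.613036)
  = −0.75 × (-0.489332) = 0.366999 substitutions/site.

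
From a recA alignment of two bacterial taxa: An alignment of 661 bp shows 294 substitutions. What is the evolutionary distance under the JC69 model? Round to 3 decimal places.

0.674

p = 294/661 ≈ 0.444781.
d = −(3/4) ln(1 − 4p/3) = −0.75 ln(1 − 0.593041) = −0.75 ln(0.406959)
  = −0.75 × (-0.899043) = 0.674282 substitutions/site.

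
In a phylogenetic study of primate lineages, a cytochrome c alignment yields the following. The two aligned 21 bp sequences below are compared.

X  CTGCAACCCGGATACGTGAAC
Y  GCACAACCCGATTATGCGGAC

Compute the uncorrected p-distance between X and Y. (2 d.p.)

0.38

The sequences differ at 8 of 21 positions (sites 1, 2, 3, 11, 12, 15, 17, 19).
p = 8/21 = 0.380952… ≈ 0.38 (to 2 d.p.).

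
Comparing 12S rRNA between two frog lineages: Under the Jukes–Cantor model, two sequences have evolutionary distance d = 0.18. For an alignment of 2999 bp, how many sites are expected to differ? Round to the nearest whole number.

480

Invert JC69: p = (3/4)(1 − e^(−4d/3)) = 0.75 × (1 − e^(-0.24)) = 0.75 × (1 − 0.786628) = 0.160029.
Expected differing sites = pL ≈ 0.160029 × 2999 = 479.926971 ≈ 480.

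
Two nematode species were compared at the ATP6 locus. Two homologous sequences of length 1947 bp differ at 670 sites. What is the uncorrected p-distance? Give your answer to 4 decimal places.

p = 670/1947 = 0.344119… ≈ 0.3441 (to 4 d.p.).

0.3441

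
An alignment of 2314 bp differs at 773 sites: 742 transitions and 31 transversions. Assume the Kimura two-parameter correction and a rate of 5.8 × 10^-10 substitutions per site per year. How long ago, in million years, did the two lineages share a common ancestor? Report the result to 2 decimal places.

464.20

P = 742/2314 ≈ 0.320657 and Q = 31/2314 ≈ 0.013397.
Under the Kimura two-parameter model, d = −½ ln(1 − 2P − Q) − ¼ ln(1 − 2Q).
1 − 2P − Q = 0.345289, giving −½ ln(0.345289) = 0.531687.
1 − 2Q = 0.973206, giving −¼ ln(0.973206) = 0.006790.
d = 0.531687 + 0.006790 = 0.538477.
Under a molecular clock d = 2μt, so t = d/(2μ) = 0.538477 / (2 × 5.8 × 10^-10) = 464.20 million years.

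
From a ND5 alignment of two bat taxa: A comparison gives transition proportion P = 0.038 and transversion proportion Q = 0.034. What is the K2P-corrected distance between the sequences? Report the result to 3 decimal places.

0.076

Under the Kimura two-parameter model, d = −½ ln(1 − 2P − Q) − ¼ ln(1 − 2Q).
1 − 2P − Q = 0.89, giving −½ ln(0.89) = 0.058267.
1 − 2Q = 0.932, giving −¼ ln(0.932) = 0.017606.
d = 0.058267 + 0.017606 = 0.075873.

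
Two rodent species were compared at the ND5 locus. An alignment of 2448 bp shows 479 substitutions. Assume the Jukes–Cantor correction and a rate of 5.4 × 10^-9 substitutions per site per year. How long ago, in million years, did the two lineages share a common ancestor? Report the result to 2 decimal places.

20.99

p = 479/2448 ≈ 0.19567.
d = −(3/4) ln(1 − 4p/3) = −0.75 ln(1 − 0.260893) = −0.75 ln(0.739107)
  = −0.75 × (-0.302313) = 0.226735 substitutions/site.
Under a molecular clock d = 2μt, so t = d/(2μ) = 0.226735 / (2 × 5.4 × 10^-9) = 20.99 million years.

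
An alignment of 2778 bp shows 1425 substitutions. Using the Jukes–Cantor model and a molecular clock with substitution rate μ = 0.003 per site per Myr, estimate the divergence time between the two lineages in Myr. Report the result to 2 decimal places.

143.98

p = 1425/2778 ≈ 0.512959.
d = −(3/4) ln(1 − 4p/3) = −0.75 ln(1 − 0.683945) = −0.75 ln(0.316055)
  = −0.75 × (-1.151839) = 0.863879 substitutions/site.
Under a molecular clock d = 2μt, so t = d/(2μ) = 0.863879 / (2 × 0.003) = 143.98 Myr.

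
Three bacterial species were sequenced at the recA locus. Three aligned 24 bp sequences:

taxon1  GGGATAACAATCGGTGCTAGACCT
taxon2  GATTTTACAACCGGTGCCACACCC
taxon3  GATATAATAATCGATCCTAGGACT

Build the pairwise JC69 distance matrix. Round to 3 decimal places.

taxon1–taxon2: 8/24 sites differ → p ≈ 0.333333, d = −0.75 ln(1 − 0.444444) = 0.440839 ≈ 0.441.
taxon1–taxon3: 7/24 sites differ → p ≈ 0.291667, d = −0.75 ln(1 − 0.388889) = 0.369358 ≈ 0.369.
taxon2–taxon3: 11/24 sites differ → p ≈ 0.458333, d = −0.75 ln(1 − 0.611111) = 0.708346 ≈ 0.708.

d(taxon1,taxon2) = 0.441, d(taxon1,taxon3) = 0.369, d(taxon2,taxon3) = 0.708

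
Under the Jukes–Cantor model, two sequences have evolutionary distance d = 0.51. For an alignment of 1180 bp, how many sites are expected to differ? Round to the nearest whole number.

Invert JC69: p = (3/4)(1 − e^(−4d/3)) = 0.75 × (1 − e^(-0.68)) = 0.75 × (1 − 0.506617) = 0.370037.
Expected differing sites = pL ≈ 0.370037 × 1180 = 436.64366 ≈ 437.

437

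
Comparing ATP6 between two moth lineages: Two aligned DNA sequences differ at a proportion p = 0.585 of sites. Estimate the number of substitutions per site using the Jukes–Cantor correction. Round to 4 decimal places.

1.1356

d = −(3/4) ln(1 − 4p/3) = −0.75 ln(1 − 0.78) = −0.75 ln(0.22)
  = −0.75 × (-1.514128) = 1.135596 substitutions/site.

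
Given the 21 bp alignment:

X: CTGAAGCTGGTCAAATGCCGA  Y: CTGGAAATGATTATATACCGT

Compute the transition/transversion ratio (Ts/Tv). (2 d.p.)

Transitions are A↔G and C↔T; transversions are all other mismatches.
Transitions: 5. Transversions: 3.
R = 5/3 = 1.666666… ≈ 1.67 (to 2 d.p.).

1.67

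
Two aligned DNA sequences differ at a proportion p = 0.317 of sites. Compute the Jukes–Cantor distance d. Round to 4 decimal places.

d = −(3/4) ln(1 − 4p/3) = −0.75 ln(1 − 0.422667) = −0.75 ln(0.577333)
  = −0.75 × (-0.549336) = 0.412002 substitutions/site.

0.4120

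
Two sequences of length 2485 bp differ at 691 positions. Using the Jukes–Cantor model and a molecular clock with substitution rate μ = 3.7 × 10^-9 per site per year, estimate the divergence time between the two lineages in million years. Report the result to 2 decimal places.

p = 691/2485 ≈ 0.278068.
d = −(3/4) ln(1 − 4p/3) = −0.75 ln(1 − 0.370757) = −0.75 ln(0.629243)
  = −0.75 × (-0.463238) = 0.347429 substitutions/site.
Under a molecular clock d = 2μt, so t = d/(2μ) = 0.347429 / (2 × 3.7 × 10^-9) = 46.95 million years.

46.95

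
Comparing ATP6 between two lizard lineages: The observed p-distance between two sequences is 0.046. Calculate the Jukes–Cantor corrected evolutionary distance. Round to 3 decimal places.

d = −(3/4) ln(1 − 4p/3) = −0.75 ln(1 − 0.061333) = −0.75 ln(0.938667)
  = −0.75 × (-0.063294) = 0.047471 substitutions/site.

0.047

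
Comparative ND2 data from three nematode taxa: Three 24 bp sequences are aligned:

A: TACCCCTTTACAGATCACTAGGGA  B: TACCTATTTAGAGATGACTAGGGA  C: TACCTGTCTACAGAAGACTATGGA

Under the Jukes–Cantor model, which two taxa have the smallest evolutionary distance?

A and B

A–B: 4/24 differ, p = 0.167, d = 0.188.
A–C: 6/24 differ, p = 0.250, d = 0.304.
B–C: 5/24 differ, p = 0.208, d = 0.244.
The smallest distance is between A and B.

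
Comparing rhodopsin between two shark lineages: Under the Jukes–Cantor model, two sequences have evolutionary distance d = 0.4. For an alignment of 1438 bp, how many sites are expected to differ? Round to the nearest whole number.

446

Invert JC69: p = (3/4)(1 − e^(−4d/3)) = 0.75 × (1 − e^(-0.533333)) = 0.75 × (1 − 0.586646) = 0.310016.
Expected differing sites = pL ≈ 0.310016 × 1438 = 445.803008 ≈ 446.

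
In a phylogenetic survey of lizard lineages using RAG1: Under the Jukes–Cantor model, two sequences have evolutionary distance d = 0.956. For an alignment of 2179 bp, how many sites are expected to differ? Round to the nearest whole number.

Invert JC69: p = (3/4)(1 − e^(−4d/3)) = 0.75 × (1 − e^(-1.274667)) = 0.75 × (1 − 0.279524) = 0.540357.
Expected differing sites = pL ≈ 0.540357 × 2179 = 1177.437903 ≈ 1177.

1177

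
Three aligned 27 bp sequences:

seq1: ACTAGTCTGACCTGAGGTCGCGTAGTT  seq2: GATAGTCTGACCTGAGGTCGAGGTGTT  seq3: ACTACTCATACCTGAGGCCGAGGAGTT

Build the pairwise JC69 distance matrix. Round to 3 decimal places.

d(seq1,seq2) = 0.213, d(seq1,seq3) = 0.264, d(seq2,seq3) = 0.318

seq1–seq2: 5/27 sites differ → p ≈ 0.185185, d = −0.75 ln(1 − 0.246913) = 0.212681 ≈ 0.213.
seq1–seq3: 6/27 sites differ → p ≈ 0.222222, d = −0.75 ln(1 − 0.296296) = 0.263548 ≈ 0.264.
seq2–seq3: 7/27 sites differ → p ≈ 0.259259, d = −0.75 ln(1 − 0.345679) = 0.318118 ≈ 0.318.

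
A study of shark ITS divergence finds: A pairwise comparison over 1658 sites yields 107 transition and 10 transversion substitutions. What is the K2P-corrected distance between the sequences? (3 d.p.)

0.076

P = 107/1658 ≈ 0.064536 and Q = 10/1658 ≈ 0.006031.
Under the Kimura two-parameter model, d = −½ ln(1 − 2P − Q) − ¼ ln(1 − 2Q).
1 − 2P − Q = 0.864897, giving −½ ln(0.864897) = 0.072572.
1 − 2Q = 0.987938, giving −¼ ln(0.987938) = 0.003034.
d = 0.072572 + 0.003034 = 0.075606.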